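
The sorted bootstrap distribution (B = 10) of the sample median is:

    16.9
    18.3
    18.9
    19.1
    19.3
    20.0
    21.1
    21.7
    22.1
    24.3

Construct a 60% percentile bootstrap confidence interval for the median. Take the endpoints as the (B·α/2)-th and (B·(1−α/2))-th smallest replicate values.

α = 0.40; lower rank = 10 × 0.200 = 2; upper rank = 10 × 0.800 = 8.
The 2nd smallest replicate is 18.3; the 8th is 21.7.

(18.3, 21.7)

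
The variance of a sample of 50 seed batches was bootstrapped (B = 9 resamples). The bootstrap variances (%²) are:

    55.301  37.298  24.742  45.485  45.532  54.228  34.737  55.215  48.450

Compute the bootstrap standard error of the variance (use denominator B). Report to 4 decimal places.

SE* = 9.8955

Bootstrap SE is the standard deviation of the 9 replicate variances.
Mean of replicates: (55.301 + 37.298 + 24.742 + 45.485 + 45.532 + 54.228 + 34.737 + 55.215 + 48.450) / 9 = 400.98800 / 9 = 44.55422
Sum of squared deviations: (+10.74678)² + (−7.25622)² + (−19.81222)² + (+0.93078)² + (+0.97778)² + (+9.67378)² + (−9.81722)² + (+10.66078)² + (+3.89578)² = 881.28164
Variance = 881.28164 / 9 = 97.92018
SE* = √97.92018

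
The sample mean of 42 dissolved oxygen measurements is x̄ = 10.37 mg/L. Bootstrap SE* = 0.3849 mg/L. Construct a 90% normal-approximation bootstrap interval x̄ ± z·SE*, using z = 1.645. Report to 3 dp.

Margin = 1.645 × 0.3849 = 0.6332
Interval: 10.37 ± 0.6332

(9.737, 11.003)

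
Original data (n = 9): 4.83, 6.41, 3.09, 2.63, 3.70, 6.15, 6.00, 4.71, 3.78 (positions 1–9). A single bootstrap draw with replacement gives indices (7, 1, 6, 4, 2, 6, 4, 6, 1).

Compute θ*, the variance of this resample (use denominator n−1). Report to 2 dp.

θ* = 2.27

Resample values: 6.00, 4.83, 6.15, 2.63, 6.41, 6.15, 2.63, 6.15, 4.83.
Mean = 5.0867; sum of squared deviations = 18.1796
s² = 18.1796 / 8 = 2.2725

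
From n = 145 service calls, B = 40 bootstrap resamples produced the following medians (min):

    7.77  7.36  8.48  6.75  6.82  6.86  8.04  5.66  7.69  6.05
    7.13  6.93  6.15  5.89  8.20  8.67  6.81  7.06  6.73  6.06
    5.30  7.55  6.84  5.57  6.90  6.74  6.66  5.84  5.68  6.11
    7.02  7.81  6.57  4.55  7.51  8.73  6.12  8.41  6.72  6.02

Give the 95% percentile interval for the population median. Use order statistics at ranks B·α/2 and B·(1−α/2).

Sorted replicates: 4.55, 5.30, 5.57, 5.66, 5.68, 5.84, 5.89, 6.02, 6.05, 6.06, 6.11, 6.12, 6.15, 6.57, 6.66, 6.72, 6.73, 6.74, 6.75, 6.81, 6.82, 6.84, 6.86, 6.90, 6.93, 7.02, 7.06, 7.13, 7.36, 7.51, 7.55, 7.69, 7.77, 7.81, 8.04, 8.20, 8.41, 8.48, 8.67, 8.73
α = 0.05; lower rank = 40 × 0.025 = 1; upper rank = 40 × 0.975 = 39.
The 1st smallest replicate is 4.55; the 39th is 8.67.

(4.55, 8.67)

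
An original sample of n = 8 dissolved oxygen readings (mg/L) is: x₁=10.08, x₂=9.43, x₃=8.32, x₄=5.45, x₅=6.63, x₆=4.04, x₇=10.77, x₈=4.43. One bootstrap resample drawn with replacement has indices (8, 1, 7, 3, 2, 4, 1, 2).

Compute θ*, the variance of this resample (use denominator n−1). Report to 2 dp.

θ* = 5.40

Resample values: 4.43, 10.08, 10.77, 8.32, 9.43, 5.45, 10.08, 9.43.
Mean = 8.4987; sum of squared deviations = 37.7753
s² = 37.7753 / 7 = 5.3965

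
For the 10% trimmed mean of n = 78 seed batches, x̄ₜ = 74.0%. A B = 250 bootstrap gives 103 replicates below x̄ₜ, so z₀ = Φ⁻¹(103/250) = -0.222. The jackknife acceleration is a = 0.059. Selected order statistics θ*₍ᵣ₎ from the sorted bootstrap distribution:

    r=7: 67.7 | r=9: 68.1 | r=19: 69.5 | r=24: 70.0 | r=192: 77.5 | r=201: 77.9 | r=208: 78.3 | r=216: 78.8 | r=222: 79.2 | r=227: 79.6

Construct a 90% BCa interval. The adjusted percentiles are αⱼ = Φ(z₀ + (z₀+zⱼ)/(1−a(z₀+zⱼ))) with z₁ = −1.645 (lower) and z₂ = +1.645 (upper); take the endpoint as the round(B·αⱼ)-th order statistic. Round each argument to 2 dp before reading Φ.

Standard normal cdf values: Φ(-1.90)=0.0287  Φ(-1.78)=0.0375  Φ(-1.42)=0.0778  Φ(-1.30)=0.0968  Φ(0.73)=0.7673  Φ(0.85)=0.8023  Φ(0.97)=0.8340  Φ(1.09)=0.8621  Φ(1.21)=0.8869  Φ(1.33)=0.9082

(67.7, 79.6)

Lower: z₀ + z₁ = -0.222 + (-1.645) = -1.867; 1 − a(z₀+z₁) = 1 − (0.059)(-1.867) = 1.1102; argument = -0.222 + (-1.867)/1.1102 = -1.9038 → -1.90.
α₁ = Φ(-1.90) = 0.0287; rank = round(250 × 0.0287) = 7; θ*₍7₎ = 67.7.
Upper: z₀ + z₂ = 1.423; 1 − a(z₀+z₂) = 0.9160; argument = 1.3314 → 1.33; α₂ = 0.9082; rank = 227; θ*₍227₎ = 79.6.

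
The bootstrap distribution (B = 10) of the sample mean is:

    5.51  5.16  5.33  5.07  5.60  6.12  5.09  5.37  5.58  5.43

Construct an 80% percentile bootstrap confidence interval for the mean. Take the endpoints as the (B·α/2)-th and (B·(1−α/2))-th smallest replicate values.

(5.07, 5.60)

Sorted replicates: 5.07, 5.09, 5.16, 5.33, 5.37, 5.43, 5.51, 5.58, 5.60, 6.12
α = 0.20; lower rank = 10 × 0.100 = 1; upper rank = 10 × 0.900 = 9.
The 1st smallest replicate is 5.07; the 9th is 5.60.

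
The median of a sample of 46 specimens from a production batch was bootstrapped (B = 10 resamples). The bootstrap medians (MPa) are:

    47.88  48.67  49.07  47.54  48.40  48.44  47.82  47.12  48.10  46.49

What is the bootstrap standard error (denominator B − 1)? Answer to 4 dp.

Bootstrap SE is the standard deviation of the 10 replicate medians.
Mean of replicates: (47.88 + 48.67 + 49.07 + 47.54 + 48.40 + 48.44 + 47.82 + 47.12 + 48.10 + 46.49) / 10 = 479.53000 / 10 = 47.95300
Sum of squared deviations: (−0.07300)² + (+0.71700)² + (+1.11700)² + (−0.41300)² + (+0.44700)² + (+0.48700)² + (−0.13300)² + (−0.83300)² + (+0.14700)² + (−1.46300)² = 5.24821
Variance = 5.24821 / 9 = 0.58313
SE* = √0.58313

SE* = 0.7636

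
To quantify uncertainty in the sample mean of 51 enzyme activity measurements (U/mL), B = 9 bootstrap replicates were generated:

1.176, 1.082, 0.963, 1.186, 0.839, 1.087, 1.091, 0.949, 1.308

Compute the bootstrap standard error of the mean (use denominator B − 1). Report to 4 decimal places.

SE* = 0.1420

Bootstrap SE is the standard deviation of the 9 replicate means.
Mean of replicates: (1.176 + 1.082 + 0.963 + 1.186 + 0.839 + 1.087 + 1.091 + 0.949 + 1.308) / 9 = 9.68100 / 9 = 1.07567
Sum of squared deviations: (+0.10033)² + (+0.00633)² + (−0.11267)² + (+0.11033)² + (−0.23667)² + (+0.01133)² + (+0.01533)² + (−0.12667)² + (+0.23233)² = 0.16137
Variance = 0.16137 / 8 = 0.02017
SE* = √0.02017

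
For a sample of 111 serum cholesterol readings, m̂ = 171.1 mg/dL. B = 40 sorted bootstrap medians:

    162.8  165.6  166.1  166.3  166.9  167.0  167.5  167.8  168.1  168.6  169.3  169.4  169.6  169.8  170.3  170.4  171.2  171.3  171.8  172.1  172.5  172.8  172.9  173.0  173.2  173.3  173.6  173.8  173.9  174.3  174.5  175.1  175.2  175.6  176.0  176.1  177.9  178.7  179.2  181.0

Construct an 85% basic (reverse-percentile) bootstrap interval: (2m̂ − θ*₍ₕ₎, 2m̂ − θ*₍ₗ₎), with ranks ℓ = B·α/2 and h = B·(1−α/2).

Percentile endpoints at ranks 3 and 37: θ*₍3₎ = 166.1, θ*₍37₎ = 177.9.
Basic interval reflects these around m̂:
  lower = 2 × 171.1 − 177.9 = 164.3
  upper = 2 × 171.1 − 166.1 = 176.1

(164.3, 176.1)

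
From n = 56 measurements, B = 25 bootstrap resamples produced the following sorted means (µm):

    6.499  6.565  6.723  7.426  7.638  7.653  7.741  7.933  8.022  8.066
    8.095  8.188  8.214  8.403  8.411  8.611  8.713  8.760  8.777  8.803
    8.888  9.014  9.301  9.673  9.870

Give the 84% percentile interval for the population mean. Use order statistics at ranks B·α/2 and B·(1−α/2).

(6.565, 9.301)

α = 0.16; lower rank = 25 × 0.080 = 2; upper rank = 25 × 0.920 = 23.
The 2nd smallest replicate is 6.565; the 23rd is 9.301.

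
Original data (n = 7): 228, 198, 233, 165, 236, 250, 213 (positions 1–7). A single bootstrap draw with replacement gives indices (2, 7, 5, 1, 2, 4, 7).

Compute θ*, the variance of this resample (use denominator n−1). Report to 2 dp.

Resample values: 198, 213, 236, 228, 198, 165, 213.
Mean = 207.2857; sum of squared deviations = 3279.4286
s² = 3279.4286 / 6 = 546.5714

θ* = 546.57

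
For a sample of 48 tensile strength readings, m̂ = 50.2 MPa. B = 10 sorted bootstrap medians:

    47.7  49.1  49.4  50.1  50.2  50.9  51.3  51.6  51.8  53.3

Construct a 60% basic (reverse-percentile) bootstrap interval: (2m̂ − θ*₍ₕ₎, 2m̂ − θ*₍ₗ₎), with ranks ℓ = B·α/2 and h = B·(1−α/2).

(48.8, 51.3)

Percentile endpoints at ranks 2 and 8: θ*₍2₎ = 49.1, θ*₍8₎ = 51.6.
Basic interval reflects these around m̂:
  lower = 2 × 50.2 − 51.6 = 48.8
  upper = 2 × 50.2 − 49.1 = 51.3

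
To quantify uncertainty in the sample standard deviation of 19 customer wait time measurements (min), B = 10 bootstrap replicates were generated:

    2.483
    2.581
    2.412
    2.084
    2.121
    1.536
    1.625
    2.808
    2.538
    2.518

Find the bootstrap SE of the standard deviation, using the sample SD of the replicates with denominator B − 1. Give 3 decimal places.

SE* = 0.421

Bootstrap SE is the standard deviation of the 10 replicate standard deviations.
Mean of replicates: (2.483 + 2.581 + 2.412 + 2.084 + 2.121 + 1.536 + 1.625 + 2.808 + 2.538 + 2.518) / 10 = 22.7060 / 10 = 2.2706
Sum of squared deviations: (+0.2124)² + (+0.3104)² + (+0.1414)² + (−0.1866)² + (−0.1496)² + (−0.7346)² + (−0.6456)² + (+0.5374)² + (+0.2674)² + (+0.2474)² = 1.5966
Variance = 1.5966 / 9 = 0.1774
SE* = √0.1774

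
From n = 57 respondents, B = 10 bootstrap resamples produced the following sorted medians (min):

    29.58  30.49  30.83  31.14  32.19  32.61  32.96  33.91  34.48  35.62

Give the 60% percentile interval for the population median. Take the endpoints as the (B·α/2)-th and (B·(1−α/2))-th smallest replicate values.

(30.49, 33.91)

α = 0.40; lower rank = 10 × 0.200 = 2; upper rank = 10 × 0.800 = 8.
The 2nd smallest replicate is 30.49; the 8th is 33.91.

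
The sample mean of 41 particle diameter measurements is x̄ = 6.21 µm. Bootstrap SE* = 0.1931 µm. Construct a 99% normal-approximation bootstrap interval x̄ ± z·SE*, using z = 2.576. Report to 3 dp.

Margin = 2.576 × 0.1931 = 0.4974
Interval: 6.21 ± 0.4974

(5.713, 6.707)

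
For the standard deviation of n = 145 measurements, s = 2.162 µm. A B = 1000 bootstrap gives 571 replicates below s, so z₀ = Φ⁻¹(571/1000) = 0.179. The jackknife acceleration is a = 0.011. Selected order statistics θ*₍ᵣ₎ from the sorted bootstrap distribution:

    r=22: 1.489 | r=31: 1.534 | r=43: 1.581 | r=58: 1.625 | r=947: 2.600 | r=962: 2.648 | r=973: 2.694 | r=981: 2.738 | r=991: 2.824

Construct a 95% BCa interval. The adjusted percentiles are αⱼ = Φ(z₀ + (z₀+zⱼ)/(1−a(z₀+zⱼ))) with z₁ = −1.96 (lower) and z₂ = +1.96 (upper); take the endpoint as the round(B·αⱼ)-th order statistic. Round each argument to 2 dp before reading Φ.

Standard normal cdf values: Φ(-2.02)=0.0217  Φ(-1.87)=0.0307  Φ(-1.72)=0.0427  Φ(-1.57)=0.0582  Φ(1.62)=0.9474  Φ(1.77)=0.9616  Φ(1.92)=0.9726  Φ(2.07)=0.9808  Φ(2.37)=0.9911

Lower: z₀ + z₁ = 0.179 + (-1.960) = -1.781; 1 − a(z₀+z₁) = 1 − (0.011)(-1.781) = 1.0196; argument = 0.179 + (-1.781)/1.0196 = -1.5678 → -1.57.
α₁ = Φ(-1.57) = 0.0582; rank = round(1000 × 0.0582) = 58; θ*₍58₎ = 1.625.
Upper: z₀ + z₂ = 2.139; 1 − a(z₀+z₂) = 0.9765; argument = 2.3695 → 2.37; α₂ = 0.9911; rank = 991; θ*₍991₎ = 2.824.

(1.625, 2.824)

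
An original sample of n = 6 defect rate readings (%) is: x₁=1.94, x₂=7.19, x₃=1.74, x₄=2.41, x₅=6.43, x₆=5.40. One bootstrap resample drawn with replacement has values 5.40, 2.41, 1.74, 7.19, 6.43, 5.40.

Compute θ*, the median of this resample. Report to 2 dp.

Sorted: 1.74, 2.41, 5.40, 5.40, 6.43, 7.19
Median = average of the two middle values = 5.40

θ* = 5.40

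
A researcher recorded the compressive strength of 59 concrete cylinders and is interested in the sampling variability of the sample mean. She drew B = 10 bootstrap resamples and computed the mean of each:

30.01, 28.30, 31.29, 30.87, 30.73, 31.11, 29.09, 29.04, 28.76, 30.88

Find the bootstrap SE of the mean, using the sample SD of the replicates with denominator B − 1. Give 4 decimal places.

SE* = 1.1124

Bootstrap SE is the standard deviation of the 10 replicate means.
Mean of replicates: (30.01 + 28.30 + 31.29 + 30.87 + 30.73 + 31.11 + 29.09 + 29.04 + 28.76 + 30.88) / 10 = 300.08000 / 10 = 30.00800
Sum of squared deviations: (+0.00200)² + (−1.70800)² + (+1.28200)² + (+0.86200)² + (+0.72200)² + (+1.10200)² + (−0.91800)² + (−0.96800)² + (−1.24800)² + (+0.87200)² = 11.13716
Variance = 11.13716 / 9 = 1.23746
SE* = √1.23746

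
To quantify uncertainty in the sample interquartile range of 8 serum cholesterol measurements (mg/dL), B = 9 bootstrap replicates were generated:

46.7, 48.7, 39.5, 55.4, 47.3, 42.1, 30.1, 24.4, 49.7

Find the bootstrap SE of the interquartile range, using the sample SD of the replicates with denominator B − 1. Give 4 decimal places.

Bootstrap SE is the standard deviation of the 9 replicate interquartile ranges.
Mean of replicates: (46.7 + 48.7 + 39.5 + 55.4 + 47.3 + 42.1 + 30.1 + 24.4 + 49.7) / 9 = 383.90000 / 9 = 42.65556
Sum of squared deviations: (+4.04444)² + (+6.04444)² + (−3.15556)² + (+12.74444)² + (+4.64444)² + (−0.55556)² + (−12.55556)² + (−18.25556)² + (+7.04444)² = 787.68222
Variance = 787.68222 / 8 = 98.46028
SE* = √98.46028

SE* = 9.9227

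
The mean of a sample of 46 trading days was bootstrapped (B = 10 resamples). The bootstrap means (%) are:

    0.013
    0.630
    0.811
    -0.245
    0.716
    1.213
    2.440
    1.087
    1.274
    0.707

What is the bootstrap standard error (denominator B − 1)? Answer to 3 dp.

Bootstrap SE is the standard deviation of the 10 replicate means.
Mean of replicates: (0.013 + 0.630 + 0.811 + (-0.245) + 0.716 + 1.213 + 2.440 + 1.087 + 1.274 + 0.707) / 10 = 8.6460 / 10 = 0.8646
Sum of squared deviations: (−0.8516)² + (−0.2346)² + (−0.0536)² + (−1.1096)² + (−0.1486)² + (+0.3484)² + (+1.5754)² + (+0.2224)² + (+0.4094)² + (−0.1576)² = 4.8816
Variance = 4.8816 / 9 = 0.5424
SE* = √0.5424

SE* = 0.736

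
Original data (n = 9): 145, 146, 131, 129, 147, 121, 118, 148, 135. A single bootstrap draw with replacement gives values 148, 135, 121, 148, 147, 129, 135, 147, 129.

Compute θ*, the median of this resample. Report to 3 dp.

Sorted: 121, 129, 129, 135, 135, 147, 147, 148, 148
Median = middle value = 135.000

θ* = 135.000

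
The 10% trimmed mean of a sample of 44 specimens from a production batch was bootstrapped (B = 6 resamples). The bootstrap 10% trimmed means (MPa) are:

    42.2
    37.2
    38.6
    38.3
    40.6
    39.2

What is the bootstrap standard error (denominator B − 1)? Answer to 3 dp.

SE* = 1.789

Bootstrap SE is the standard deviation of the 6 replicate 10% trimmed means.
Mean of replicates: (42.2 + 37.2 + 38.6 + 38.3 + 40.6 + 39.2) / 6 = 236.1000 / 6 = 39.3500
Sum of squared deviations: (+2.8500)² + (−2.1500)² + (−0.7500)² + (−1.0500)² + (+1.2500)² + (−0.1500)² = 15.9950
Variance = 15.9950 / 5 = 3.1990
SE* = √3.1990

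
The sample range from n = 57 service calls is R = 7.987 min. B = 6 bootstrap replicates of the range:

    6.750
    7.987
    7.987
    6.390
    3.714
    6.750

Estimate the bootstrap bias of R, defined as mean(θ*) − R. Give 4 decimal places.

mean(θ*) = (6.750 + 7.987 + 7.987 + 6.390 + 3.714 + 6.750) / 6 = 6.59633
bias = 6.59633 − 7.987

bias = −1.3907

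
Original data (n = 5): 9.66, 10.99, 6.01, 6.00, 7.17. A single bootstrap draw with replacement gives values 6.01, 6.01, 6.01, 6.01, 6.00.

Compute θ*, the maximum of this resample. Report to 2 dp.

Maximum = 6.01

θ* = 6.01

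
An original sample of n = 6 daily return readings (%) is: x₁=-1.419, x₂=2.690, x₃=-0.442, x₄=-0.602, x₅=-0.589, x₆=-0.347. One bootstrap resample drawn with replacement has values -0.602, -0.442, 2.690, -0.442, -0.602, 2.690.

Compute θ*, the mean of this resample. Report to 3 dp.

θ* = 0.549

Mean = ((-0.602) + (-0.442) + 2.690 + (-0.442) + (-0.602) + 2.690) / 6 = 3.2920 / 6 = 0.549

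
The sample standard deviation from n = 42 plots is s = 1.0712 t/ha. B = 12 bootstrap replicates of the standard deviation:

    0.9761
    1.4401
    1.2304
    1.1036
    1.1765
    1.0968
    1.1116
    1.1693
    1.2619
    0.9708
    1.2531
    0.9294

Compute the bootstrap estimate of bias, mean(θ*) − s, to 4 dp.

bias = +0.0721

mean(θ*) = (0.9761 + 1.4401 + 1.2304 + 1.1036 + 1.1765 + 1.0968 + 1.1116 + 1.1693 + 1.2619 + 0.9708 + 1.2531 + 0.9294) / 12 = 1.14330
bias = 1.14330 − 1.0712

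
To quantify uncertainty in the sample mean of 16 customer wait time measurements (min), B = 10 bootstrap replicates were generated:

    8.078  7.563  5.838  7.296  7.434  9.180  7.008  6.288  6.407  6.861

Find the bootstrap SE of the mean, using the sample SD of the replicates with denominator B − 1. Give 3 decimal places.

Bootstrap SE is the standard deviation of the 10 replicate means.
Mean of replicates: (8.078 + 7.563 + 5.838 + 7.296 + 7.434 + 9.180 + 7.008 + 6.288 + 6.407 + 6.861) / 10 = 71.9530 / 10 = 7.1953
Sum of squared deviations: (+0.8827)² + (+0.3677)² + (−1.3573)² + (+0.1007)² + (+0.2387)² + (+1.9847)² + (−0.1873)² + (−0.9073)² + (−0.7883)² + (−0.3343)² = 8.3542
Variance = 8.3542 / 9 = 0.9282
SE* = √0.9282

SE* = 0.963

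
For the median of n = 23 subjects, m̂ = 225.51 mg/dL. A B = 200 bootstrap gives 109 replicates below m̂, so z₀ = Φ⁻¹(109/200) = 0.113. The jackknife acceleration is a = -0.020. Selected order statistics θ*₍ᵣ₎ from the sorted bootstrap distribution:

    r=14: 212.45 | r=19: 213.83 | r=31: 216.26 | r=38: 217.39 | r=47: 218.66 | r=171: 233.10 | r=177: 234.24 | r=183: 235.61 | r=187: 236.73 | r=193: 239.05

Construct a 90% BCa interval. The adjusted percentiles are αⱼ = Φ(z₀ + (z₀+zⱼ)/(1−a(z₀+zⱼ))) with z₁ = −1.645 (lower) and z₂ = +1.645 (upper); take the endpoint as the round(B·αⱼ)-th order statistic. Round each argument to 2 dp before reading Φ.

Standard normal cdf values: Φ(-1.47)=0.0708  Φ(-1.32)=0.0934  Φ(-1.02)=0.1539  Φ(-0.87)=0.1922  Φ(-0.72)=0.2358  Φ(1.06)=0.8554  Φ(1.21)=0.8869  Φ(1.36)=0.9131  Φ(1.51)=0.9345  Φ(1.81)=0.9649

(212.45, 239.05)

Lower: z₀ + z₁ = 0.113 + (-1.645) = -1.532; 1 − a(z₀+z₁) = 1 − (-0.020)(-1.532) = 0.9694; argument = 0.113 + (-1.532)/0.9694 = -1.4674 → -1.47.
α₁ = Φ(-1.47) = 0.0708; rank = round(200 × 0.0708) = 14; θ*₍14₎ = 212.45.
Upper: z₀ + z₂ = 1.758; 1 − a(z₀+z₂) = 1.0352; argument = 1.8113 → 1.81; α₂ = 0.9649; rank = 193; θ*₍193₎ = 239.05.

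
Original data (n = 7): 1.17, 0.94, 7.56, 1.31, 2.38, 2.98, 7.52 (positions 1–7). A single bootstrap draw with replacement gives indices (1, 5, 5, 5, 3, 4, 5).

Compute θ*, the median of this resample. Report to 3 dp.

θ* = 2.380

Resample values: 1.17, 2.38, 2.38, 2.38, 7.56, 1.31, 2.38.
Sorted: 1.17, 1.31, 2.38, 2.38, 2.38, 2.38, 7.56
Median = middle value = 2.380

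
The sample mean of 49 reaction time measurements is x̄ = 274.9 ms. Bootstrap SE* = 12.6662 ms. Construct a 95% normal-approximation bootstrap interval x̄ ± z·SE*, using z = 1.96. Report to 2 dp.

(250.07, 299.73)

Margin = 1.96 × 12.6662 = 24.826
Interval: 274.9 ± 24.826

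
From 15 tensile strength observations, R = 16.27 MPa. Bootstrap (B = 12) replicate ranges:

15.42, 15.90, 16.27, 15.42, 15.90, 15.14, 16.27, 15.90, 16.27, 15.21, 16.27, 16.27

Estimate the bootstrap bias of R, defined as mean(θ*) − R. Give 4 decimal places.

bias = −0.4167

mean(θ*) = (15.42 + 15.90 + 16.27 + 15.42 + 15.90 + 15.14 + 16.27 + 15.90 + 16.27 + 15.21 + 16.27 + 16.27) / 12 = 15.85333
bias = 15.85333 − 16.27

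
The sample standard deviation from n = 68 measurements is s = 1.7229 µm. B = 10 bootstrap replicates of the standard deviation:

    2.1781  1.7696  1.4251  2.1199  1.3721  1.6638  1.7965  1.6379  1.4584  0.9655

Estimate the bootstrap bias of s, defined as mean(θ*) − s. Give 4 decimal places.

mean(θ*) = (2.1781 + 1.7696 + 1.4251 + 2.1199 + 1.3721 + 1.6638 + 1.7965 + 1.6379 + 1.4584 + 0.9655) / 10 = 1.63869
bias = 1.63869 − 1.7229

bias = −0.0842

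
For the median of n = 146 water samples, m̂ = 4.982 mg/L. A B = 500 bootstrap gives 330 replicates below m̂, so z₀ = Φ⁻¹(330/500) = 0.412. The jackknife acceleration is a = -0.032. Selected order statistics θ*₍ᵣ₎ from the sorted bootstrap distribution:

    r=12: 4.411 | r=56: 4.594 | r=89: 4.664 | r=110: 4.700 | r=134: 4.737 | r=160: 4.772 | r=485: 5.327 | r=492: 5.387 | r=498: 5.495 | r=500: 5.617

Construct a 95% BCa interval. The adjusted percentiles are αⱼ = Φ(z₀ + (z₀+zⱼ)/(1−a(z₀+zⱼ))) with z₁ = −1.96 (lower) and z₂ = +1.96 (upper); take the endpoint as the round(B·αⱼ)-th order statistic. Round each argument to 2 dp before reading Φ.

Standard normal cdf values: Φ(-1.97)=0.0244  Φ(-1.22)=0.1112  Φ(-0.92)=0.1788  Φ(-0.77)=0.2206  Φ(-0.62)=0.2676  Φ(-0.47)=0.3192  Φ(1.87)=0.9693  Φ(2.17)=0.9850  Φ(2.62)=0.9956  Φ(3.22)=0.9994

(4.594, 5.495)

Lower: z₀ + z₁ = 0.412 + (-1.960) = -1.548; 1 − a(z₀+z₁) = 1 − (-0.032)(-1.548) = 0.9505; argument = 0.412 + (-1.548)/0.9505 = -1.2167 → -1.22.
α₁ = Φ(-1.22) = 0.1112; rank = round(500 × 0.1112) = 56; θ*₍56₎ = 4.594.
Upper: z₀ + z₂ = 2.372; 1 − a(z₀+z₂) = 1.0759; argument = 2.6167 → 2.62; α₂ = 0.9956; rank = 498; θ*₍498₎ = 5.495.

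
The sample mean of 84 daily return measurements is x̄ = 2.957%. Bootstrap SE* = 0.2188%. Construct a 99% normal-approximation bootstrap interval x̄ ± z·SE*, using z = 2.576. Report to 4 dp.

Margin = 2.576 × 0.2188 = 0.56363
Interval: 2.957 ± 0.56363

(2.3934, 3.5206)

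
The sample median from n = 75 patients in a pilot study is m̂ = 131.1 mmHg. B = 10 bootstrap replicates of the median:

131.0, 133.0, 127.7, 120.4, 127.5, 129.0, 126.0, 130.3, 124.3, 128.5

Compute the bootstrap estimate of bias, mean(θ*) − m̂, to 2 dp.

bias = −3.33

mean(θ*) = (131.0 + 133.0 + 127.7 + 120.4 + 127.5 + 129.0 + 126.0 + 130.3 + 124.3 + 128.5) / 10 = 127.770
bias = 127.770 − 131.1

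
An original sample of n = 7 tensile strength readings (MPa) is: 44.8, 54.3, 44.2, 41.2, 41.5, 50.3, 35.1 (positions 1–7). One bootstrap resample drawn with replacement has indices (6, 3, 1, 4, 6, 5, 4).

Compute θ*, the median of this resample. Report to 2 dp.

Resample values: 50.3, 44.2, 44.8, 41.2, 50.3, 41.5, 41.2.
Sorted: 41.2, 41.2, 41.5, 44.2, 44.8, 50.3, 50.3
Median = middle value = 44.20

θ* = 44.20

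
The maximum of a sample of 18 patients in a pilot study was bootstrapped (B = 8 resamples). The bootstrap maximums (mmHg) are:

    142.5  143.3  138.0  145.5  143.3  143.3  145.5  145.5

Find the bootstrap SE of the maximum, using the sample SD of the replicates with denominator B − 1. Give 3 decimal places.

Bootstrap SE is the standard deviation of the 8 replicate maximums.
Mean of replicates: (142.5 + 143.3 + 138.0 + 145.5 + 143.3 + 143.3 + 145.5 + 145.5) / 8 = 1146.9000 / 8 = 143.3625
Sum of squared deviations: (−0.8625)² + (−0.0625)² + (−5.3625)² + (+2.1375)² + (−0.0625)² + (−0.0625)² + (+2.1375)² + (+2.1375)² = 43.2187
Variance = 43.2187 / 7 = 6.1741
SE* = √6.1741

SE* = 2.485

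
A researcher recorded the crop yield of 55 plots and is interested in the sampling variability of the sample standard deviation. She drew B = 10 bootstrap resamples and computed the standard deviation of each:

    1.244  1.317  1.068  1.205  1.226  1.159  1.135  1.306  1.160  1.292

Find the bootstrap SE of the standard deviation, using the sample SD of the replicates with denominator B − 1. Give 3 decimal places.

SE* = 0.081

Bootstrap SE is the standard deviation of the 10 replicate standard deviations.
Mean of replicates: (1.244 + 1.317 + 1.068 + 1.205 + 1.226 + 1.159 + 1.135 + 1.306 + 1.160 + 1.292) / 10 = 12.1120 / 10 = 1.2112
Sum of squared deviations: (+0.0328)² + (+0.1058)² + (−0.1432)² + (−0.0062)² + (+0.0148)² + (−0.0522)² + (−0.0762)² + (+0.0948)² + (−0.0512)² + (+0.0808)² = 0.0597
Variance = 0.0597 / 9 = 0.0066
SE* = √0.0066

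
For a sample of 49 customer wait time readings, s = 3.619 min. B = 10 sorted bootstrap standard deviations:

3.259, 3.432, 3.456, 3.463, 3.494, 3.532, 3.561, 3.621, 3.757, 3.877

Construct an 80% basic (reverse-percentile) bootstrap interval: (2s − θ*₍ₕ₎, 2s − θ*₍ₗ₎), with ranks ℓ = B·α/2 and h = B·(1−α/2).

Percentile endpoints at ranks 1 and 9: θ*₍1₎ = 3.259, θ*₍9₎ = 3.757.
Basic interval reflects these around s:
  lower = 2 × 3.619 − 3.757 = 3.481
  upper = 2 × 3.619 − 3.259 = 3.979

(3.481, 3.979)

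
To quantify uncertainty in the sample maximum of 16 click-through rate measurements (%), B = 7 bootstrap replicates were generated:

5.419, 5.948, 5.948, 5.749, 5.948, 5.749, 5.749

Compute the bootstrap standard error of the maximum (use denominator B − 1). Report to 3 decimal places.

SE* = 0.190

Bootstrap SE is the standard deviation of the 7 replicate maximums.
Mean of replicates: (5.419 + 5.948 + 5.948 + 5.749 + 5.948 + 5.749 + 5.749) / 7 = 40.51000 / 7 = 5.78714
Sum of squared deviations: (−0.36814)² + (+0.16086)² + (+0.16086)² + (−0.03814)² + (+0.16086)² + (−0.03814)² + (−0.03814)² = 0.21752
Variance = 0.21752 / 6 = 0.03625
SE* = √0.03625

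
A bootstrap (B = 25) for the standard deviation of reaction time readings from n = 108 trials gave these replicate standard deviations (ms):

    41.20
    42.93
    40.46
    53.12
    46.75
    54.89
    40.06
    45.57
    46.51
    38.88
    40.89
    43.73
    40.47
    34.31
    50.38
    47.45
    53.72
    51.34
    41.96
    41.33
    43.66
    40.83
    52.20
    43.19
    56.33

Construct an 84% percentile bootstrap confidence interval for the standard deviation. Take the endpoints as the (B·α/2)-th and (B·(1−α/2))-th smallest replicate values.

(38.88, 53.72)

Sorted replicates: 34.31, 38.88, 40.06, 40.46, 40.47, 40.83, 40.89, 41.20, 41.33, 41.96, 42.93, 43.19, 43.66, 43.73, 45.57, 46.51, 46.75, 47.45, 50.38, 51.34, 52.20, 53.12, 53.72, 54.89, 56.33
α = 0.16; lower rank = 25 × 0.080 = 2; upper rank = 25 × 0.920 = 23.
The 2nd smallest replicate is 38.88; the 23rd is 53.72.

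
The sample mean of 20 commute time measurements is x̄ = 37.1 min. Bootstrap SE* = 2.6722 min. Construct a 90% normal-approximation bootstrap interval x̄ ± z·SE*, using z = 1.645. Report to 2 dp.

(32.70, 41.50)

Margin = 1.645 × 2.6722 = 4.396
Interval: 37.1 ± 4.396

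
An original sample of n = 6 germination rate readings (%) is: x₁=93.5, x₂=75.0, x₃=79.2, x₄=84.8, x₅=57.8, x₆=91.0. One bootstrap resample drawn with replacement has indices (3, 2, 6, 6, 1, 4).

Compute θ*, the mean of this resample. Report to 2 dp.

θ* = 85.75

Resample values: 79.2, 75.0, 91.0, 91.0, 93.5, 84.8.
Mean = (79.2 + 75.0 + 91.0 + 91.0 + 93.5 + 84.8) / 6 = 514.50 / 6 = 85.75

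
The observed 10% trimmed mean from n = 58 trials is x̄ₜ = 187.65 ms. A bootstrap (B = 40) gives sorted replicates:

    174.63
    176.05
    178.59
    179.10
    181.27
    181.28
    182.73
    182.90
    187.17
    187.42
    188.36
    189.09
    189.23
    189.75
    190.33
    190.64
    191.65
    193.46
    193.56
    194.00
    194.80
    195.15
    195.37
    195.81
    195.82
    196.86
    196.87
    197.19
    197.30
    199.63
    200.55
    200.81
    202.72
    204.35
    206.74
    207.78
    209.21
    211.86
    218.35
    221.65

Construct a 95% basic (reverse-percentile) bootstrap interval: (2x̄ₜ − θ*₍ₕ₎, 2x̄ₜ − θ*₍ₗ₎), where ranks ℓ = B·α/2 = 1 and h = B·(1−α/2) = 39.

Percentile endpoints at ranks 1 and 39: θ*₍1₎ = 174.63, θ*₍39₎ = 218.35.
Basic interval reflects these around x̄ₜ:
  lower = 2 × 187.65 − 218.35 = 156.95
  upper = 2 × 187.65 − 174.63 = 200.67

(156.95, 200.67)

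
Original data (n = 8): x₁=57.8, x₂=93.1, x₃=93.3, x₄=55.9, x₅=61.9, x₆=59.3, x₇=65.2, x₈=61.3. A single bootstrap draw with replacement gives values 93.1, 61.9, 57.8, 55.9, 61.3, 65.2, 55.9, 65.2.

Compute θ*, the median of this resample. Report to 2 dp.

Sorted: 55.9, 55.9, 57.8, 61.3, 61.9, 65.2, 65.2, 93.1
Median = average of the two middle values = 61.60

θ* = 61.60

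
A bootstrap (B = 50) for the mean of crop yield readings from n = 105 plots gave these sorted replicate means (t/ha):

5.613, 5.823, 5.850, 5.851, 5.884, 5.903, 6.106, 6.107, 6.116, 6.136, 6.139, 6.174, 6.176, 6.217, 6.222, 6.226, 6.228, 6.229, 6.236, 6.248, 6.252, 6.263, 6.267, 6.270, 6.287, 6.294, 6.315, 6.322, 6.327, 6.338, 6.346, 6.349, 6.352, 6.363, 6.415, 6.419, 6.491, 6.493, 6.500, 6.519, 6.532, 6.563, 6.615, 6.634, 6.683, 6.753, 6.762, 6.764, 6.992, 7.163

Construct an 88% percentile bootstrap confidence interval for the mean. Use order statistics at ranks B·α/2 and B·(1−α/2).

(5.850, 6.762)

α = 0.12; lower rank = 50 × 0.060 = 3; upper rank = 50 × 0.940 = 47.
The 3rd smallest replicate is 5.850; the 47th is 6.762.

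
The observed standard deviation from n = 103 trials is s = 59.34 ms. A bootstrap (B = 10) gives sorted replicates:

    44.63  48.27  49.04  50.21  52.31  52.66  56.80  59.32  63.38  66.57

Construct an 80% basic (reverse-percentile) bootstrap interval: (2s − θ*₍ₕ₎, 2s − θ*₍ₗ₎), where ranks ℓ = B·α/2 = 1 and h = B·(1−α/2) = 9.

(55.30, 74.05)

Percentile endpoints at ranks 1 and 9: θ*₍1₎ = 44.63, θ*₍9₎ = 63.38.
Basic interval reflects these around s:
  lower = 2 × 59.34 − 63.38 = 55.30
  upper = 2 × 59.34 − 44.63 = 74.05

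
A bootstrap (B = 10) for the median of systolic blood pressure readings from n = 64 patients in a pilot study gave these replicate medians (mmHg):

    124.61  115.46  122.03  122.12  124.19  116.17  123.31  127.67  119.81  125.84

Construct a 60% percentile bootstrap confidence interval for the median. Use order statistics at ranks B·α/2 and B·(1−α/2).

(116.17, 124.61)

Sorted replicates: 115.46, 116.17, 119.81, 122.03, 122.12, 123.31, 124.19, 124.61, 125.84, 127.67
α = 0.40; lower rank = 10 × 0.200 = 2; upper rank = 10 × 0.800 = 8.
The 2nd smallest replicate is 116.17; the 8th is 124.61.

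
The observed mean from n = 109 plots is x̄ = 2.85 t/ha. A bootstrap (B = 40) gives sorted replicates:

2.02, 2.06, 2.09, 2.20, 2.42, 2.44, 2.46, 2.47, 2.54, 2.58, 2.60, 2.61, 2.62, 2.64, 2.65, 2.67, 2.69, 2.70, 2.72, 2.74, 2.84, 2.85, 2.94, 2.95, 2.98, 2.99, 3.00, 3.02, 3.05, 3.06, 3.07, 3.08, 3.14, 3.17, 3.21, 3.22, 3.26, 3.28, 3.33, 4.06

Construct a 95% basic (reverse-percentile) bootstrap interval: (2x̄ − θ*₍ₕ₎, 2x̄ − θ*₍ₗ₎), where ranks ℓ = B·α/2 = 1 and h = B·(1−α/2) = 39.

Percentile endpoints at ranks 1 and 39: θ*₍1₎ = 2.02, θ*₍39₎ = 3.33.
Basic interval reflects these around x̄:
  lower = 2 × 2.85 − 3.33 = 2.37
  upper = 2 × 2.85 − 2.02 = 3.68

(2.37, 3.68)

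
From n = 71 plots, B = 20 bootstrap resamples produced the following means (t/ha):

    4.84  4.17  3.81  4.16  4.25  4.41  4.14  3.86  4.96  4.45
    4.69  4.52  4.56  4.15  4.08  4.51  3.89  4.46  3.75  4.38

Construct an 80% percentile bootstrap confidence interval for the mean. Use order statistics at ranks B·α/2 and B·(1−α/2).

Sorted replicates: 3.75, 3.81, 3.86, 3.89, 4.08, 4.14, 4.15, 4.16, 4.17, 4.25, 4.38, 4.41, 4.45, 4.46, 4.51, 4.52, 4.56, 4.69, 4.84, 4.96
α = 0.20; lower rank = 20 × 0.100 = 2; upper rank = 20 × 0.900 = 18.
The 2nd smallest replicate is 3.81; the 18th is 4.69.

(3.81, 4.69)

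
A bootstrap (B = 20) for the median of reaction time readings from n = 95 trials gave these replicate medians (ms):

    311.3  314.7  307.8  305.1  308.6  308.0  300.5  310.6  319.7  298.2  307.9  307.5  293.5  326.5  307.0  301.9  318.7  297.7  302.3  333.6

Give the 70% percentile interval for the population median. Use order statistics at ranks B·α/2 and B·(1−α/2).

Sorted replicates: 293.5, 297.7, 298.2, 300.5, 301.9, 302.3, 305.1, 307.0, 307.5, 307.8, 307.9, 308.0, 308.6, 310.6, 311.3, 314.7, 318.7, 319.7, 326.5, 333.6
α = 0.30; lower rank = 20 × 0.150 = 3; upper rank = 20 × 0.850 = 17.
The 3rd smallest replicate is 298.2; the 17th is 318.7.

(298.2, 318.7)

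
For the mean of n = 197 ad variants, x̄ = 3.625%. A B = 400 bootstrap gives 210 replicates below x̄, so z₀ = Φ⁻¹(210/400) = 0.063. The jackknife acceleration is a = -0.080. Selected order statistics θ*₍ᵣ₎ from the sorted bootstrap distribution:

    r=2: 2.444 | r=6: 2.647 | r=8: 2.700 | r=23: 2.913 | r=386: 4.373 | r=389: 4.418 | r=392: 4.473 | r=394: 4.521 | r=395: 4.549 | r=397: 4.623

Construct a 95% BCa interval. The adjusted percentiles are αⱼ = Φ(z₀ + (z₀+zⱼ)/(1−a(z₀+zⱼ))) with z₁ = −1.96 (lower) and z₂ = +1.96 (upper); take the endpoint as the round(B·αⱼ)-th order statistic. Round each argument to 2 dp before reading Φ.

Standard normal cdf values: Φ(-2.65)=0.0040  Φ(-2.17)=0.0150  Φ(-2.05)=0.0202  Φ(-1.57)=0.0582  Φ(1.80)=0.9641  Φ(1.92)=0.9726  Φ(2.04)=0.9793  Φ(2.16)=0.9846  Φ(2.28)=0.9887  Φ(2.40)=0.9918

(2.647, 4.373)

Lower: z₀ + z₁ = 0.063 + (-1.960) = -1.897; 1 − a(z₀+z₁) = 1 − (-0.080)(-1.897) = 0.8482; argument = 0.063 + (-1.897)/0.8482 = -2.1734 → -2.17.
α₁ = Φ(-2.17) = 0.0150; rank = round(400 × 0.0150) = 6; θ*₍6₎ = 2.647.
Upper: z₀ + z₂ = 2.023; 1 − a(z₀+z₂) = 1.1618; argument = 1.8042 → 1.80; α₂ = 0.9641; rank = 386; θ*₍386₎ = 4.373.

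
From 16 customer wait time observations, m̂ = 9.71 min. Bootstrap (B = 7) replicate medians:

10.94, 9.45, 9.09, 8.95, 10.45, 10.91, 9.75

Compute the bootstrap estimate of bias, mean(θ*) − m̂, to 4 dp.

bias = +0.2243

mean(θ*) = (10.94 + 9.45 + 9.09 + 8.95 + 10.45 + 10.91 + 9.75) / 7 = 9.93429
bias = 9.93429 − 9.71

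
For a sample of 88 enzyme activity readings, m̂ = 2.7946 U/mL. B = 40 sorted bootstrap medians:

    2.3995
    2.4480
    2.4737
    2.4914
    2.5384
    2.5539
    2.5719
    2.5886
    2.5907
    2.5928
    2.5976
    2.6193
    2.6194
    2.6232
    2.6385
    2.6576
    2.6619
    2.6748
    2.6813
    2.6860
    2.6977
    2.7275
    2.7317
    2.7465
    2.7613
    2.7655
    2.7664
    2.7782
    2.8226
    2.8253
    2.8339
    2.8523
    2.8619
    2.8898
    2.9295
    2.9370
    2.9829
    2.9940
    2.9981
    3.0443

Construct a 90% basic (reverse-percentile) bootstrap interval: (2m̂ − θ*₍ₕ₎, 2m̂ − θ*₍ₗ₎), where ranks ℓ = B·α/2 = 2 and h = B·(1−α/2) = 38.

(2.5952, 3.1412)

Percentile endpoints at ranks 2 and 38: θ*₍2₎ = 2.4480, θ*₍38₎ = 2.9940.
Basic interval reflects these around m̂:
  lower = 2 × 2.7946 − 2.9940 = 2.5952
  upper = 2 × 2.7946 − 2.4480 = 3.1412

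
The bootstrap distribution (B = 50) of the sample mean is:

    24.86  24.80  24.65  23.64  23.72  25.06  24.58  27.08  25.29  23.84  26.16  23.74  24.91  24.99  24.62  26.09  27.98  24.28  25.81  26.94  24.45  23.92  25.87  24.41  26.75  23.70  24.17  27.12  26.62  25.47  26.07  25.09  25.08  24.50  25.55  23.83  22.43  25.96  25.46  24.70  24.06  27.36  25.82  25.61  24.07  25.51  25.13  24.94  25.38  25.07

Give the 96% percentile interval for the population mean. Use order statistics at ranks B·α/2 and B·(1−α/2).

Sorted replicates: 22.43, 23.64, 23.70, 23.72, 23.74, 23.83, 23.84, 23.92, 24.06, 24.07, 24.17, 24.28, 24.41, 24.45, 24.50, 24.58, 24.62, 24.65, 24.70, 24.80, 24.86, 24.91, 24.94, 24.99, 25.06, 25.07, 25.08, 25.09, 25.13, 25.29, 25.38, 25.46, 25.47, 25.51, 25.55, 25.61, 25.81, 25.82, 25.87, 25.96, 26.07, 26.09, 26.16, 26.62, 26.75, 26.94, 27.08, 27.12, 27.36, 27.98
α = 0.04; lower rank = 50 × 0.020 = 1; upper rank = 50 × 0.980 = 49.
The 1st smallest replicate is 22.43; the 49th is 27.36.

(22.43, 27.36)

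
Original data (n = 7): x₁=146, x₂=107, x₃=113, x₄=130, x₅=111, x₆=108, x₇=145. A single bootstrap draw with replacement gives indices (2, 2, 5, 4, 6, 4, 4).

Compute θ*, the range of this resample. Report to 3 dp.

Resample values: 107, 107, 111, 130, 108, 130, 130.
Range = 130 − 107 = 23.000

θ* = 23.000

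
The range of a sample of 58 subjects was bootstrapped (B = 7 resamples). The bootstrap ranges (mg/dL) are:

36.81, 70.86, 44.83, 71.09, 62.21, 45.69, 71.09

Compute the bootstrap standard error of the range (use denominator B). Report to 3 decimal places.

SE* = 13.618

Bootstrap SE is the standard deviation of the 7 replicate ranges.
Mean of replicates: (36.81 + 70.86 + 44.83 + 71.09 + 62.21 + 45.69 + 71.09) / 7 = 402.5800 / 7 = 57.5114
Sum of squared deviations: (−20.7014)² + (+13.3486)² + (−12.6814)² + (+13.5786)² + (+4.6986)² + (−11.8214)² + (+13.5786)² = 1298.1301
Variance = 1298.1301 / 7 = 185.4472
SE* = √185.4472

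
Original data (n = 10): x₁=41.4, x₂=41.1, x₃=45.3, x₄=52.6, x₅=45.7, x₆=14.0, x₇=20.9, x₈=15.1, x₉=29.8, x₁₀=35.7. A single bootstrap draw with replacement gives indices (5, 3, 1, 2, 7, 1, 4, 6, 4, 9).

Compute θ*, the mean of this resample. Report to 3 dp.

Resample values: 45.7, 45.3, 41.4, 41.1, 20.9, 41.4, 52.6, 14.0, 52.6, 29.8.
Mean = (45.7 + 45.3 + 41.4 + 41.1 + 20.9 + 41.4 + 52.6 + 14.0 + 52.6 + 29.8) / 10 = 384.80 / 10 = 38.480

θ* = 38.480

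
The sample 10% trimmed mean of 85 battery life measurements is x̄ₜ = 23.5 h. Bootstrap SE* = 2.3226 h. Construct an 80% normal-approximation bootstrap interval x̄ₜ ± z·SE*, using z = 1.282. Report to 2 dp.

Margin = 1.282 × 2.3226 = 2.978
Interval: 23.5 ± 2.978

(20.52, 26.48)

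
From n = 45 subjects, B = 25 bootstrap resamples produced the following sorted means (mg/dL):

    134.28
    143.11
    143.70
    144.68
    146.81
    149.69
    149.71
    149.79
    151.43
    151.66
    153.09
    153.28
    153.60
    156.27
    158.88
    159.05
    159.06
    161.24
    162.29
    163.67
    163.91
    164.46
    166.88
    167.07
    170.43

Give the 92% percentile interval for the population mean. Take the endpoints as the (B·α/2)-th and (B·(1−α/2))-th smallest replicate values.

α = 0.08; lower rank = 25 × 0.040 = 1; upper rank = 25 × 0.960 = 24.
The 1st smallest replicate is 134.28; the 24th is 167.07.

(134.28, 167.07)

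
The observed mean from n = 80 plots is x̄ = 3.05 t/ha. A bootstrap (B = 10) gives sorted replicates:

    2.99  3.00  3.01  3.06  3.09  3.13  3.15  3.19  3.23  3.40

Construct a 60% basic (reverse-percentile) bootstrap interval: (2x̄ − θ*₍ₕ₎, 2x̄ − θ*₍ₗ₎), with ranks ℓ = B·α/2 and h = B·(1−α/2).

Percentile endpoints at ranks 2 and 8: θ*₍2₎ = 3.00, θ*₍8₎ = 3.19.
Basic interval reflects these around x̄:
  lower = 2 × 3.05 − 3.19 = 2.91
  upper = 2 × 3.05 − 3.00 = 3.10

(2.91, 3.10)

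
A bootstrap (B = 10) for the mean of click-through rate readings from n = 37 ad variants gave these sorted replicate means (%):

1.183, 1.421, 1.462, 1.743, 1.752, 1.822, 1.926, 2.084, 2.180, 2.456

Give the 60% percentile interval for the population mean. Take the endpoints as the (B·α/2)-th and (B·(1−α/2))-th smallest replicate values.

α = 0.40; lower rank = 10 × 0.200 = 2; upper rank = 10 × 0.800 = 8.
The 2nd smallest replicate is 1.421; the 8th is 2.084.

(1.421, 2.084)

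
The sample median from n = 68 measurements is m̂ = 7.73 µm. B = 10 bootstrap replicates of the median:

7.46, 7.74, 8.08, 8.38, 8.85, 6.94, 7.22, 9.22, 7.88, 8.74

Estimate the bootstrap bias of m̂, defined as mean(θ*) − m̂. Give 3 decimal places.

bias = +0.321

mean(θ*) = (7.46 + 7.74 + 8.08 + 8.38 + 8.85 + 6.94 + 7.22 + 9.22 + 7.88 + 8.74) / 10 = 8.0510
bias = 8.0510 − 7.73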